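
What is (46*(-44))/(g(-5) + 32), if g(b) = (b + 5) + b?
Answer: -2024/27 ≈ -74.963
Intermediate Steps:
g(b) = 5 + 2*b (g(b) = (5 + b) + b = 5 + 2*b)
(46*(-44))/(g(-5) + 32) = (46*(-44))/((5 + 2*(-5)) + 32) = -2024/((5 - 10) + 32) = -2024/(-5 + 32) = -2024/27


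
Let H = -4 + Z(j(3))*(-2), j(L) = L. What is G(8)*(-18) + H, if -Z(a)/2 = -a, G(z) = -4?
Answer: 56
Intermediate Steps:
Z(a) = 2*a (Z(a) = -(-2)*a = 2*a)
H = -16 (H = -4 + (2*3)*(-2) = -4 + 6*(-2) = -4 - 12 = -16)
G(8)*(-18) + H = -4*(-18) - 16 = 72 - 16 = 56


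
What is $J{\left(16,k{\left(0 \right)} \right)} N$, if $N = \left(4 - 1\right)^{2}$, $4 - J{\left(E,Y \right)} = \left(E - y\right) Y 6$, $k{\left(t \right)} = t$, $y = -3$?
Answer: $36$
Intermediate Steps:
$J{\left(E,Y \right)} = 4 - 6 Y \left(3 + E\right)$ ($J{\left(E,Y \right)} = 4 - \left(E - -3\right) Y 6 = 4 - \left(E + 3\right) Y 6 = 4 - \left(3 + E\right) Y 6 = 4 - Y \left(3 + E\right) 6 = 4 - 6 Y \left(3 + E\right)$)
$N = 9$ ($N = 3^{2} = 9$)
$J{\left(16,k{\left(0 \right)} \right)} N = \left(4 - 0 - 96 \cdot 0\right) 9 = \left(4 + 0 + 0\right) 9 = 4 \cdot 9 = 36$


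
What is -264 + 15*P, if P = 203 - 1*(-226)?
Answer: 6171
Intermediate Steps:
P = 429 (P = 203 + 226 = 429)
-264 + 15*P = -264 + 15*429 = -264 + 6435 = 6171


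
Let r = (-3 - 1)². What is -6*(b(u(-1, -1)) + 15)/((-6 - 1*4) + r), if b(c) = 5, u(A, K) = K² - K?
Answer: -20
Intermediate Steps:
r = 16 (r = (-4)² = 16)
-6*(b(u(-1, -1)) + 15)/((-6 - 1*4) + r) = -6*(5 + 15)/((-6 - 1*4) + 16) = -120/((-6 - 4) + 16) = -120/(-10 + 16) = -120/6 = -6*10/3 = -20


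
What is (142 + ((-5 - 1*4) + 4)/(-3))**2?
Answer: 185761/9 ≈ 20640.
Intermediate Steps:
(142 + ((-5 - 1*4) + 4)/(-3))**2 = (142 + ((-5 - 4) + 4)*(-1/3))**2 = (142 + (-9 + 4)*(-1/3))**2 = (142 - 5*(-1/3))**2 = (142 + 5/3)**2 = (431/3)**2 = 185761/9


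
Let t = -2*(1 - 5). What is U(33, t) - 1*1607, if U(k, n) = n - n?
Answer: -1607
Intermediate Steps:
t = 8 (t = -2*(-4) = 8)
U(k, n) = 0
U(33, t) - 1*1607 = 0 - 1*1607 = 0 - 1607 = -1607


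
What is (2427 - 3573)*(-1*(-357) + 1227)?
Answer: -1815264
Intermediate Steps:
(2427 - 3573)*(-1*(-357) + 1227) = -1146*(357 + 1227) = -1146*1584 = -1815264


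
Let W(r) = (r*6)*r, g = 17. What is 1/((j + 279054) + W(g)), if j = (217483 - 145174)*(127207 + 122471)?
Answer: 1/18054247290 ≈ 5.5389e-11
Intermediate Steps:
W(r) = 6*r² (W(r) = (6*r)*r = 6*r²)
j = 18053966502 (j = 72309*249678 = 18053966502)
1/((j + 279054) + W(g)) = 1/((18053966502 + 279054) + 6*17²) = 1/(18054245556 + 6*289) = 1/(18054245556 + 1734) = 1/18054247290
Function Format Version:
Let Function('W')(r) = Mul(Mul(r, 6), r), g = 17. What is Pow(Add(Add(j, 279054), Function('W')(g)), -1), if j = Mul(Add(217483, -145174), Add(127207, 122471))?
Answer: Rational(1, 18054247290) ≈ 5.5389e-11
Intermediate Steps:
Function('W')(r) = Mul(6, Pow(r, 2)) (Function('W')(r) = Mul(Mul(6, r), r) = Mul(6, Pow(r, 2)))
j = 18053966502 (j = Mul(72309, 249678) = 18053966502)
Pow(Add(Add(j, 279054), Function('W')(g)), -1) = Pow(Add(Add(18053966502, 279054), Mul(6, Pow(17, 2))), -1) = Pow(Add(18054245556, Mul(6, 289)), -1) = Pow(Add(18054245556, 1734), -1) = Pow(18054247290, -1) = Rational(1, 18054247290)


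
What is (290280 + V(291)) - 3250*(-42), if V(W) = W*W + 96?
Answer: 511557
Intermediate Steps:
V(W) = 96 + W² (V(W) = W² + 96 = 96 + W²)
(290280 + V(291)) - 3250*(-42) = (290280 + (96 + 291²)) - 3250*(-42) = (290280 + (96 + 84681)) + 136500 = (290280 + 84777) + 136500 = 375057 + 136500 = 511557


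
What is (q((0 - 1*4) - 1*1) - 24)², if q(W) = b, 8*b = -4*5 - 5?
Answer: 47089/64 ≈ 735.77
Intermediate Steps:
b = -25/8 (b = (-4*5 - 5)/8 = (-20 - 5)/8 = (⅛)*(-25) = -25/8 ≈ -3.1250)
q(W) = -25/8
(q((0 - 1*4) - 1*1) - 24)² = (-25/8 - 24)² = (-217/8)² = 47089/64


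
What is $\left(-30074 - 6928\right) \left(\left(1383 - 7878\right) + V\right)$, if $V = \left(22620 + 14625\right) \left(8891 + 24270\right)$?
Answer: $-45700243299900$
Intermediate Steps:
$V = 1235081445$ ($V = 37245 \cdot 33161 = 1235081445$)
$\left(-30074 - 6928\right) \left(\left(1383 - 7878\right) + V\right) = \left(-30074 - 6928\right) \left(\left(1383 - 7878\right) + 1235081445\right) = \left(-30074 + \left(-22358 + 15430\right)\right) \left(-6495 + 1235081445\right) = \left(-30074 - 6928\right) 1235074950 = \left(-37002\right) 1235074950 = -45700243299900$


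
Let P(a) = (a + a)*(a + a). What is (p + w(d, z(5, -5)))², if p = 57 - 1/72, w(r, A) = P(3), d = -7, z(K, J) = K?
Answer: 44823025/5184 ≈ 8646.4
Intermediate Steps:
P(a) = 4*a² (P(a) = (2*a)*(2*a) = 4*a²)
w(r, A) = 36 (w(r, A) = 4*3² = 4*9 = 36)
p = 4103/72 (p = 57 - 1*1/72 = 57 - 1/72 = 4103/72 ≈ 56.986)
(p + w(d, z(5, -5)))² = (4103/72 + 36)² = (6695/72)² = 44823025/5184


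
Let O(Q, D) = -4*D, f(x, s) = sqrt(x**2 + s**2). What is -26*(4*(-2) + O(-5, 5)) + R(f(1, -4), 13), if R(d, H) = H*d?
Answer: 728 + 13*sqrt(17) ≈ 781.60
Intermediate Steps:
f(x, s) = sqrt(s**2 + x**2)
-26*(4*(-2) + O(-5, 5)) + R(f(1, -4), 13) = -26*(4*(-2) - 4*5) + 13*sqrt((-4)**2 + 1**2) = -26*(-8 - 20) + 13*sqrt(16 + 1) = -26*(-28) + 13*sqrt(17) = 728 + 13*sqrt(17)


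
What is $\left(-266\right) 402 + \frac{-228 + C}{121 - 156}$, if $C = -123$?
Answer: $- \frac{3742269}{35} \approx -1.0692 \cdot 10^{5}$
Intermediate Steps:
$\left(-266\right) 402 + \frac{-228 + C}{121 - 156} = \left(-266\right) 402 + \frac{-228 - 123}{121 - 156} = -106932 - \frac{351}{-35} = -106932 - - \frac{351}{35} = -106932 + \frac{351}{35} = - \frac{3742269}{35}$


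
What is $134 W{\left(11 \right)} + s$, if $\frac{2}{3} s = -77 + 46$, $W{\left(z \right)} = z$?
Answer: $\frac{2855}{2} \approx 1427.5$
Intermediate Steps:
$s = - \frac{93}{2}$ ($s = \frac{3 \left(-77 + 46\right)}{2} = \frac{3}{2} \left(-31\right) = - \frac{93}{2} \approx -46.5$)
$134 W{\left(11 \right)} + s = 134 \cdot 11 - \frac{93}{2} = 1474 - \frac{93}{2} = \frac{2855}{2}$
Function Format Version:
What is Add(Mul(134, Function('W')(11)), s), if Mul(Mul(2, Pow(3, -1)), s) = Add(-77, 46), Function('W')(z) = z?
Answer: Rational(2855, 2) ≈ 1427.5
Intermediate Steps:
s = Rational(-93, 2) (s = Mul(Rational(3, 2), Add(-77, 46)) = Mul(Rational(3, 2), -31) = Rational(-93, 2) ≈ -46.500)
Add(Mul(134, Function('W')(11)), s) = Add(Mul(134, 11), Rational(-93, 2)) = Add(1474, Rational(-93, 2)) = Rational(2855, 2)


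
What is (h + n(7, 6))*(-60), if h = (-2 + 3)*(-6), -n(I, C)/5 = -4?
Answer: -840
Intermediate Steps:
n(I, C) = 20 (n(I, C) = -5*(-4) = 20)
h = -6 (h = 1*(-6) = -6)
(h + n(7, 6))*(-60) = (-6 + 20)*(-60) = 14*(-60) = -840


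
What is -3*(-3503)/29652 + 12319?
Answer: 121764499/9884 ≈ 12319.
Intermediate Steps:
-3*(-3503)/29652 + 12319 = 10509*(1/29652) + 12319 = 3503/9884 + 12319 = 121764499/9884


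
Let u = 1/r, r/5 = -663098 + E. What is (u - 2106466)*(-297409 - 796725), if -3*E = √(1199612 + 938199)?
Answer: 45602923241099440808341688/19786442403125 - 3282402*√2137811/19786442403125 ≈ 2.3048e+12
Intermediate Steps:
E = -√2137811/3 (E = -√(1199612 + 938199)/3 = -√2137811/3 ≈ -487.38)
r = -3315490 - 5*√2137811/3 (r = 5*(-663098 - √2137811/3) = -3315490 - 5*√2137811/3 ≈ -3.3179e+6)
u = 1/(-3315490 - 5*√2137811/3) ≈ -3.0139e-7
(u - 2106466)*(-297409 - 796725) = ((-5967882/19786442403125 + 3*√2137811/19786442403125) - 2106466)*(-297409 - 796725) = (-41679468183147074132/19786442403125 + 3*√2137811/19786442403125)*(-1094134) = 45602923241099440808341688/19786442403125 - 3282402*√2137811/19786442403125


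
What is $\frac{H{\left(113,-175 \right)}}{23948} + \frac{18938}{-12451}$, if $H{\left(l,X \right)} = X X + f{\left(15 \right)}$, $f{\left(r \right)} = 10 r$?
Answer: $- \frac{70347699}{298176548} \approx -0.23593$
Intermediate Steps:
$H{\left(l,X \right)} = 150 + X^{2}$ ($H{\left(l,X \right)} = X X + 10 \cdot 15 = X^{2} + 150 = 150 + X^{2}$)
$\frac{H{\left(113,-175 \right)}}{23948} + \frac{18938}{-12451} = \frac{150 + \left(-175\right)^{2}}{23948} + \frac{18938}{-12451} = \left(150 + 30625\right) \frac{1}{23948} + 18938 \left(- \frac{1}{12451}\right) = 30775 \cdot \frac{1}{23948} - \frac{18938}{12451} = \frac{30775}{23948} - \frac{18938}{12451} = - \frac{70347699}{298176548}$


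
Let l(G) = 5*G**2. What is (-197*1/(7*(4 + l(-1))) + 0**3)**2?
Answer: 38809/3969 ≈ 9.7780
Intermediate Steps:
(-197*1/(7*(4 + l(-1))) + 0**3)**2 = (-197*1/(7*(4 + 5*(-1)**2)) + 0**3)**2 = (-197*1/(7*(4 + 5*1)) + 0)**2 = (-197*1/(7*(4 + 5)) + 0)**2 = (-197/(9*7) + 0)**2 = (-197/63 + 0)**2 = (-197/63)**2 = 38809/3969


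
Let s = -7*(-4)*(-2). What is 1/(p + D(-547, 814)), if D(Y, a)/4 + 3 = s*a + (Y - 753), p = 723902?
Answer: 1/536354 ≈ 1.8644e-6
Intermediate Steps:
s = -56 (s = 28*(-2) = -56)
D(Y, a) = -3024 - 224*a + 4*Y (D(Y, a) = -12 + 4*(-56*a + (Y - 753)) = -12 + 4*(-56*a + (-753 + Y)) = -12 + 4*(-753 + Y - 56*a) = -12 + (-3012 - 224*a + 4*Y) = -3024 - 224*a + 4*Y)
1/(p + D(-547, 814)) = 1/(723902 + (-3024 - 224*814 + 4*(-547))) = 1/(723902 + (-3024 - 182336 - 2188)) = 1/(723902 - 187548) = 1/536354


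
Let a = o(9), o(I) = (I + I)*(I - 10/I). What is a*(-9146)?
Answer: -1298732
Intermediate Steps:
o(I) = 2*I*(I - 10/I) (o(I) = (2*I)*(I - 10/I) = 2*I*(I - 10/I))
a = 142 (a = -20 + 2*9² = -20 + 2*81 = -20 + 162 = 142)
a*(-9146) = 142*(-9146) = -1298732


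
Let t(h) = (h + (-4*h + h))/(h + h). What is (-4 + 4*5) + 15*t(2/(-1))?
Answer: 1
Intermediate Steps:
t(h) = -1 (t(h) = (h - 3*h)/((2*h)) = (-2*h)*(1/(2*h)) = -1)
(-4 + 4*5) + 15*t(2/(-1)) = (-4 + 4*5) + 15*(-1) = (-4 + 20) - 15 = 16 - 15 = 1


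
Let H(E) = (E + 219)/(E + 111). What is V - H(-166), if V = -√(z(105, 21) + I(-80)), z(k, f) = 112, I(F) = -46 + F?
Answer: 53/55 - I*√14 ≈ 0.96364 - 3.7417*I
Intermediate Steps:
V = -I*√14 (V = -√(112 + (-46 - 80)) = -√(112 - 126) = -√(-14) = -I*√14 ≈ -3.7417*I)
H(E) = (219 + E)/(111 + E)
V - H(-166) = -I*√14 - (219 - 166)/(111 - 166) = -I*√14 - 53/(-55) = -I*√14 - (-1)*53/55 = -I*√14 - 1*(-53/55) = -I*√14 + 53/55 = 53/55 - I*√14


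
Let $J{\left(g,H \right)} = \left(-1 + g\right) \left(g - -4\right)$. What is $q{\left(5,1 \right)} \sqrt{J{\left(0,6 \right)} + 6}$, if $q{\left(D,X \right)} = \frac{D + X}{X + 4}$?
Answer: $\frac{6 \sqrt{2}}{5} \approx 1.6971$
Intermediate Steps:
$q{\left(D,X \right)} = \frac{D + X}{4 + X}$
$J{\left(g,H \right)} = \left(-1 + g\right) \left(4 + g\right)$ ($J{\left(g,H \right)} = \left(-1 + g\right) \left(g + 4\right) = \left(-1 + g\right) \left(4 + g\right)$)
$q{\left(5,1 \right)} \sqrt{J{\left(0,6 \right)} + 6} = \frac{5 + 1}{4 + 1} \sqrt{\left(-4 + 0^{2} + 3 \cdot 0\right) + 6} = \frac{1}{5} \cdot 6 \sqrt{\left(-4 + 0 + 0\right) + 6} = \frac{1}{5} \cdot 6 \sqrt{-4 + 6} = \frac{6 \sqrt{2}}{5}$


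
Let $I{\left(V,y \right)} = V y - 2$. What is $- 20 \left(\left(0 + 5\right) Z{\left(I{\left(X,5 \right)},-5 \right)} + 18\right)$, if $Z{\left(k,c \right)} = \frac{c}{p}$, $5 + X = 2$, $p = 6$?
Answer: $- \frac{830}{3} \approx -276.67$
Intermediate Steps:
$X = -3$ ($X = -5 + 2 = -3$)
$I{\left(V,y \right)} = -2 + V y$
$Z{\left(k,c \right)} = \frac{c}{6}$
$- 20 \left(\left(0 + 5\right) Z{\left(I{\left(X,5 \right)},-5 \right)} + 18\right) = - 20 \left(\left(0 + 5\right) \frac{1}{6} \left(-5\right) + 18\right) = - 20 \left(5 \left(- \frac{5}{6}\right) + 18\right) = - 20 \left(- \frac{25}{6} + 18\right) = \left(-20\right) \frac{83}{6} = - \frac{830}{3}$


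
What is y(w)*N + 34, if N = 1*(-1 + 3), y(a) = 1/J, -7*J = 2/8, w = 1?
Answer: -22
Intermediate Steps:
J = -1/28 (J = -2/(7*8) = -⅐*¼ = -1/28 ≈ -0.035714)
y(a) = -28 (y(a) = 1/(-1/28) = -28)
N = 2 (N = 1*2 = 2)
y(w)*N + 34 = -28*2 + 34 = -56 + 34 = -22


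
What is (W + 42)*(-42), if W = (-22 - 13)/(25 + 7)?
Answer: -27489/16 ≈ -1718.1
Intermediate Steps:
W = -35/32 ≈ -1.0938
(W + 42)*(-42) = (-35/32 + 42)*(-42) = (1309/32)*(-42) = -27489/16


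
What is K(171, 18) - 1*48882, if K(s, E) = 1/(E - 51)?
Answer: -1613107/33 ≈ -48882.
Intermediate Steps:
K(s, E) = 1/(-51 + E)
K(171, 18) - 1*48882 = 1/(-51 + 18) - 1*48882 = 1/(-33) - 48882 = -1/33 - 48882 = -1613107/33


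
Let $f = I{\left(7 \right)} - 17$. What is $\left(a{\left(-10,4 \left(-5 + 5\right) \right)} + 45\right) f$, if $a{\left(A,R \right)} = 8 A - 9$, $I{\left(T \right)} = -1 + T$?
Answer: $484$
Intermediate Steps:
$f = -11$ ($f = \left(-1 + 7\right) - 17 = 6 - 17 = -11$)
$a{\left(A,R \right)} = -9 + 8 A$
$\left(a{\left(-10,4 \left(-5 + 5\right) \right)} + 45\right) f = \left(\left(-9 + 8 \left(-10\right)\right) + 45\right) \left(-11\right) = \left(\left(-9 - 80\right) + 45\right) \left(-11\right) = \left(-89 + 45\right) \left(-11\right) = \left(-44\right) \left(-11\right) = 484$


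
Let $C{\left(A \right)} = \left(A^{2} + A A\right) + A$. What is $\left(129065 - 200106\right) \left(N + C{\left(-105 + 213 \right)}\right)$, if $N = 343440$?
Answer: $-26063237916$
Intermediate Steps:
$C{\left(A \right)} = A + 2 A^{2}$ ($C{\left(A \right)} = \left(A^{2} + A^{2}\right) + A = 2 A^{2} + A = A + 2 A^{2}$)
$\left(129065 - 200106\right) \left(N + C{\left(-105 + 213 \right)}\right) = \left(129065 - 200106\right) \left(343440 + \left(-105 + 213\right) \left(1 + 2 \left(-105 + 213\right)\right)\right) = - 71041 \left(343440 + 108 \left(1 + 2 \cdot 108\right)\right) = - 71041 \left(343440 + 108 \left(1 + 216\right)\right) = - 71041 \left(343440 + 108 \cdot 217\right) = - 71041 \left(343440 + 23436\right) = \left(-71041\right) 366876 = -26063237916$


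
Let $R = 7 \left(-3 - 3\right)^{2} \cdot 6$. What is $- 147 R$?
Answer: $-222264$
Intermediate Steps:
$R = 1512$ ($R = 7 \left(-6\right)^{2} \cdot 6 = 7 \cdot 36 \cdot 6 = 252 \cdot 6 = 1512$)
$- 147 R = \left(-147\right) 1512 = -222264$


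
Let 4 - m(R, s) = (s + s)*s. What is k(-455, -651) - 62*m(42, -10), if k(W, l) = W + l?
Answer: 11046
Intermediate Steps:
m(R, s) = 4 - 2*s² (m(R, s) = 4 - (s + s)*s = 4 - 2*s*s = 4 - 2*s²)
k(-455, -651) - 62*m(42, -10) = (-455 - 651) - 62*(4 - 2*(-10)²) = -1106 - 62*(4 - 2*100) = -1106 - 62*(4 - 200) = -1106 - 62*(-196) = -1106 - 1*(-12152) = -1106 + 12152 = 11046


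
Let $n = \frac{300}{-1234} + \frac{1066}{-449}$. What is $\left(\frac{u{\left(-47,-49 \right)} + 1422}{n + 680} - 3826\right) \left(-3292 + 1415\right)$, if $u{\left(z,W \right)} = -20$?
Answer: $\frac{673456985285327}{93828684} \approx 7.1775 \cdot 10^{6}$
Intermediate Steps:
$n = - \frac{725072}{277033}$ ($n = 300 \left(- \frac{1}{1234}\right) + 1066 \left(- \frac{1}{449}\right) = - \frac{150}{617} - \frac{1066}{449} = - \frac{725072}{277033} \approx -2.6173$)
$\left(\frac{u{\left(-47,-49 \right)} + 1422}{n + 680} - 3826\right) \left(-3292 + 1415\right) = \left(\frac{-20 + 1422}{- \frac{725072}{277033} + 680} - 3826\right) \left(-3292 + 1415\right) = \left(\frac{1402}{\frac{187657368}{277033}} - 3826\right) \left(-1877\right) = \left(1402 \cdot \frac{277033}{187657368} - 3826\right) \left(-1877\right) = \left(\frac{194200133}{93828684} - 3826\right) \left(-1877\right) = \left(- \frac{358794344851}{93828684}\right) \left(-1877\right) = \frac{673456985285327}{93828684}$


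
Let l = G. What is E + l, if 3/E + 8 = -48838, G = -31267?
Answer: -509089295/16282 ≈ -31267.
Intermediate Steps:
E = -1/16282 (E = 3/(-8 - 48838) = 3/(-48846) = 3*(-1/48846) = -1/16282 ≈ -6.1417e-5)
l = -31267
E + l = -1/16282 - 31267 = -509089295/16282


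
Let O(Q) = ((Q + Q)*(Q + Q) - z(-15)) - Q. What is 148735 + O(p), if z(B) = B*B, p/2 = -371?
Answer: 2351508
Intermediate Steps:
p = -742 (p = 2*(-371) = -742)
z(B) = B²
O(Q) = -225 - Q + 4*Q² (O(Q) = ((Q + Q)*(Q + Q) - 1*(-15)²) - Q = ((2*Q)*(2*Q) - 1*225) - Q = (4*Q² - 225) - Q = (-225 + 4*Q²) - Q = -225 - Q + 4*Q²)
148735 + O(p) = 148735 + (-225 - 1*(-742) + 4*(-742)²) = 148735 + (-225 + 742 + 4*550564) = 148735 + (-225 + 742 + 2202256) = 148735 + 2202773 = 2351508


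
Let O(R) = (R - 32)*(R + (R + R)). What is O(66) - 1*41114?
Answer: -34382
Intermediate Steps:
O(R) = 3*R*(-32 + R) (O(R) = (-32 + R)*(R + 2*R) = (-32 + R)*(3*R) = 3*R*(-32 + R))
O(66) - 1*41114 = 3*66*(-32 + 66) - 1*41114 = 3*66*34 - 41114 = 6732 - 41114 = -34382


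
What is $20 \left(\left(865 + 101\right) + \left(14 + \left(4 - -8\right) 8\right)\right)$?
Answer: $21520$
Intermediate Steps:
$20 \left(\left(865 + 101\right) + \left(14 + \left(4 - -8\right) 8\right)\right) = 20 \left(966 + \left(14 + \left(4 + 8\right) 8\right)\right) = 20 \left(966 + \left(14 + 12 \cdot 8\right)\right) = 20 \left(966 + \left(14 + 96\right)\right) = 20 \left(966 + 110\right) = 20 \cdot 1076 = 21520$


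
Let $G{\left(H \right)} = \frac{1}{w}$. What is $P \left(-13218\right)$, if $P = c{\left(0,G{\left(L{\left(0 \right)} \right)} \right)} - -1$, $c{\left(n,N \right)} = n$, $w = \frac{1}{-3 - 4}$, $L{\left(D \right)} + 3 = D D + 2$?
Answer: $-13218$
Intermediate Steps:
$L{\left(D \right)} = -1 + D^{2}$ ($L{\left(D \right)} = -3 + \left(D D + 2\right) = -3 + \left(D^{2} + 2\right) = -3 + \left(2 + D^{2}\right) = -1 + D^{2}$)
$w = - \frac{1}{7}$ ($w = \frac{1}{-7} = - \frac{1}{7} \approx -0.14286$)
$G{\left(H \right)} = -7$ ($G{\left(H \right)} = \frac{1}{- \frac{1}{7}} = -7$)
$P = 1$ ($P = 0 - -1 = 0 + 1 = 1$)
$P \left(-13218\right) = 1 \left(-13218\right) = -13218$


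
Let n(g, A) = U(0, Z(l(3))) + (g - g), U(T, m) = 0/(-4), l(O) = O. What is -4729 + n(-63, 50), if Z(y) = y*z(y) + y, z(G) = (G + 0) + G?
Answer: -4729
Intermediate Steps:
z(G) = 2*G (z(G) = G + G = 2*G)
Z(y) = y + 2*y² (Z(y) = y*(2*y) + y = 2*y² + y = y + 2*y²)
U(T, m) = 0 (U(T, m) = 0*(-¼) = 0)
n(g, A) = 0 (n(g, A) = 0 + (g - g) = 0 + 0 = 0)
-4729 + n(-63, 50) = -4729 + 0 = -4729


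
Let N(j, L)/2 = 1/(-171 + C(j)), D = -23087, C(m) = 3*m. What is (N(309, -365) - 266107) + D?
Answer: -109315331/378 ≈ -2.8919e+5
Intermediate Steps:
N(j, L) = 2/(-171 + 3*j)
(N(309, -365) - 266107) + D = (2/(3*(-57 + 309)) - 266107) - 23087 = ((2/3)/252 - 266107) - 23087 = ((2/3)*(1/252) - 266107) - 23087 = (1/378 - 266107) - 23087 = -100588445/378 - 23087 = -109315331/378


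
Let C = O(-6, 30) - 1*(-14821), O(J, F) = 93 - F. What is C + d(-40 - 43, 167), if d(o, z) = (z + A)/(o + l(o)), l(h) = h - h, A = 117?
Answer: 1235088/83 ≈ 14881.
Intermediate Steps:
l(h) = 0
C = 14884 (C = (93 - 1*30) - 1*(-14821) = (93 - 30) + 14821 = 63 + 14821 = 14884)
d(o, z) = (117 + z)/o (d(o, z) = (z + 117)/(o + 0) = (117 + z)/o)
C + d(-40 - 43, 167) = 14884 + (117 + 167)/(-40 - 43) = 14884 + 284/(-83) = 14884 - 1/83*284 = 14884 - 284/83 = 1235088/83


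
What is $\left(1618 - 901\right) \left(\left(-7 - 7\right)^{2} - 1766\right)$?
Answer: $-1125690$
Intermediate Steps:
$\left(1618 - 901\right) \left(\left(-7 - 7\right)^{2} - 1766\right) = 717 \left(\left(-14\right)^{2} - 1766\right) = 717 \left(196 - 1766\right) = 717 \left(-1570\right) = -1125690$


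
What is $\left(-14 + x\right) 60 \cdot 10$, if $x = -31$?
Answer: $-27000$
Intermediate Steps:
$\left(-14 + x\right) 60 \cdot 10 = \left(-14 - 31\right) 60 \cdot 10 = \left(-45\right) 60 \cdot 10 = \left(-2700\right) 10 = -27000$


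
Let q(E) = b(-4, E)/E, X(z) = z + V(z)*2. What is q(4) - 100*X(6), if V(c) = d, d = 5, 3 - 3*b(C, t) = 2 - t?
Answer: -19195/12 ≈ -1599.6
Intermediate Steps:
b(C, t) = ⅓ + t/3 (b(C, t) = 1 - (2 - t)/3 = 1 + (-⅔ + t/3) = ⅓ + t/3)
V(c) = 5
X(z) = 10 + z (X(z) = z + 5*2 = z + 10 = 10 + z)
q(E) = (⅓ + E/3)/E
q(4) - 100*X(6) = (⅓)*(1 + 4)/4 - 100*(10 + 6) = (⅓)*(¼)*5 - 100*16 = 5/12 - 1600 = -19195/12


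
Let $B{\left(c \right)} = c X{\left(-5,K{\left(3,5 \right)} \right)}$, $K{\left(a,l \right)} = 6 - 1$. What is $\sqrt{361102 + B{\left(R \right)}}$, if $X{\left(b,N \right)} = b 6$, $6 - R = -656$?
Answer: $\sqrt{341242} \approx 584.16$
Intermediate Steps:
$R = 662$ ($R = 6 - -656 = 6 + 656 = 662$)
$K{\left(a,l \right)} = 5$ ($K{\left(a,l \right)} = 6 - 1 = 5$)
$X{\left(b,N \right)} = 6 b$
$B{\left(c \right)} = - 30 c$ ($B{\left(c \right)} = c 6 \left(-5\right) = c \left(-30\right) = - 30 c$)
$\sqrt{361102 + B{\left(R \right)}} = \sqrt{361102 - 19860} = \sqrt{341242}$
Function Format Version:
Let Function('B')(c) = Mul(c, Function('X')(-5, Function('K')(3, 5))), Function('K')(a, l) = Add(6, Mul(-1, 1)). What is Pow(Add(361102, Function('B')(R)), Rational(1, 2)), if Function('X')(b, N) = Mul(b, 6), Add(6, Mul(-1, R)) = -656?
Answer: Pow(341242, Rational(1, 2)) ≈ 584.16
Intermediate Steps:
R = 662 (R = Add(6, Mul(-1, -656)) = Add(6, 656) = 662)
Function('K')(a, l) = 5 (Function('K')(a, l) = Add(6, -1) = 5)
Function('X')(b, N) = Mul(6, b)
Function('B')(c) = Mul(-30, c) (Function('B')(c) = Mul(c, Mul(6, -5)) = Mul(c, -30) = Mul(-30, c))
Pow(Add(361102, Function('B')(R)), Rational(1, 2)) = Pow(Add(361102, Mul(-30, 662)), Rational(1, 2)) = Pow(Add(361102, -19860), Rational(1, 2)) = Pow(341242, Rational(1, 2))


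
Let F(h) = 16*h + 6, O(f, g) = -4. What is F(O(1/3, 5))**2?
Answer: 3364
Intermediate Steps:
F(h) = 6 + 16*h
F(O(1/3, 5))**2 = (6 + 16*(-4))**2 = (6 - 64)**2 = (-58)**2 = 3364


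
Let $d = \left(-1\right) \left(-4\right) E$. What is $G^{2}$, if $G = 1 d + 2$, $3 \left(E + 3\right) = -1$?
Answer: $\frac{1156}{9} \approx 128.44$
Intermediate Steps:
$E = - \frac{10}{3}$ ($E = -3 + \frac{1}{3} \left(-1\right) = -3 - \frac{1}{3} = - \frac{10}{3} \approx -3.3333$)
$d = - \frac{40}{3}$ ($d = \left(-1\right) \left(-4\right) \left(- \frac{10}{3}\right) = 4 \left(- \frac{10}{3}\right) = - \frac{40}{3} \approx -13.333$)
$G = - \frac{34}{3}$ ($G = 1 \left(- \frac{40}{3}\right) + 2 = - \frac{40}{3} + 2 = - \frac{34}{3} \approx -11.333$)
$G^{2} = \left(- \frac{34}{3}\right)^{2} = \frac{1156}{9}$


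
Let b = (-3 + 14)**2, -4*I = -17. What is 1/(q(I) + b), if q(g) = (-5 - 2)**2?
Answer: 1/170 ≈ 0.0058824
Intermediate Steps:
I = 17/4 (I = -1/4*(-17) = 17/4 ≈ 4.2500)
b = 121 (b = 11**2 = 121)
q(g) = 49 (q(g) = (-7)**2 = 49)
1/(q(I) + b) = 1/(49 + 121) = 1/170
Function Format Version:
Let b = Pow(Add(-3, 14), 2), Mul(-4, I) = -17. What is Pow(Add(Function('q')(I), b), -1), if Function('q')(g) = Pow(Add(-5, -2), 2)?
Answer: Rational(1, 170) ≈ 0.0058824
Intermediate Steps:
I = Rational(17, 4) (I = Mul(Rational(-1, 4), -17) = Rational(17, 4) ≈ 4.2500)
b = 121 (b = Pow(11, 2) = 121)
Function('q')(g) = 49 (Function('q')(g) = Pow(-7, 2) = 49)
Pow(Add(Function('q')(I), b), -1) = Pow(Add(49, 121), -1) = Pow(170, -1) = Rational(1, 170)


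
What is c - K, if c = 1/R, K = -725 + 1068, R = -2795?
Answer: -958686/2795 ≈ -343.00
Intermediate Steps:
K = 343
c = -1/2795 (c = 1/(-2795) = -1/2795 ≈ -0.00035778)
c - K = -1/2795 - 1*343 = -1/2795 - 343 = -958686/2795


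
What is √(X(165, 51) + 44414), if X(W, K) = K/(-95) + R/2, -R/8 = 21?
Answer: √400073405/95 ≈ 210.55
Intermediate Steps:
R = -168 (R = -8*21 = -168)
X(W, K) = -84 - K/95 (X(W, K) = K/(-95) - 168/2 = K*(-1/95) - 168*½ = -K/95 - 84 = -84 - K/95)
√(X(165, 51) + 44414) = √((-84 - 1/95*51) + 44414) = √((-84 - 51/95) + 44414) = √(-8031/95 + 44414) = √(4211299/95) = √400073405/95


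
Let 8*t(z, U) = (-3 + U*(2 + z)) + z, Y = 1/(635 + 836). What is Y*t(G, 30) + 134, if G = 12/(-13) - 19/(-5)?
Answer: 51254391/382460 ≈ 134.01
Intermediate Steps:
Y = 1/1471 ≈ 0.00067981
G = 187/65 (G = 12*(-1/13) - 19*(-1/5) = -12/13 + 19/5 = 187/65 ≈ 2.8769)
t(z, U) = -3/8 + z/8 + U*(2 + z)/8 (t(z, U) = ((-3 + U*(2 + z)) + z)/8 = (-3 + z + U*(2 + z))/8 = -3/8 + z/8 + U*(2 + z)/8)
Y*t(G, 30) + 134 = (-3/8 + (1/4)*30 + (1/8)*(187/65) + (1/8)*30*(187/65))/1471 + 134 = (-3/8 + 15/2 + 187/520 + 561/52)/1471 + 134 = (1/1471)*(4751/260) + 134 = 4751/382460 + 134 = 51254391/382460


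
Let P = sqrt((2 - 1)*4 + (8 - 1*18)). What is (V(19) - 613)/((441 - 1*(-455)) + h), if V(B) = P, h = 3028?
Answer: -613/3924 + I*sqrt(6)/3924 ≈ -0.15622 + 0.00062423*I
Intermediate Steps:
P = I*sqrt(6) (P = sqrt(1*4 + (8 - 18)) = sqrt(4 - 10) = sqrt(-6) = I*sqrt(6) ≈ 2.4495*I)
V(B) = I*sqrt(6)
(V(19) - 613)/((441 - 1*(-455)) + h) = (I*sqrt(6) - 613)/((441 - 1*(-455)) + 3028) = (-613 + I*sqrt(6))/((441 + 455) + 3028) = (-613 + I*sqrt(6))/(896 + 3028) = (-613 + I*sqrt(6))/3924 = (-613 + I*sqrt(6))*(1/3924) = -613/3924 + I*sqrt(6)/3924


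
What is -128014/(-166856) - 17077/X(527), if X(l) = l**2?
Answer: 16351900147/23170375012 ≈ 0.70572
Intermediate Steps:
-128014/(-166856) - 17077/X(527) = -128014/(-166856) - 17077/(527**2) = -128014*(-1/166856) - 17077/277729 = 64007/83428 - 17077*1/277729 = 64007/83428 - 17077/277729 = 16351900147/23170375012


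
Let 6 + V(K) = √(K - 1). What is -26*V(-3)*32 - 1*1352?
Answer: 3640 - 1664*I ≈ 3640.0 - 1664.0*I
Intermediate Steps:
V(K) = -6 + √(-1 + K) (V(K) = -6 + √(K - 1) = -6 + √(-1 + K))
-26*V(-3)*32 - 1*1352 = -26*(-6 + √(-1 - 3))*32 - 1*1352 = -26*(-6 + √(-4))*32 - 1352 = -26*(-6 + 2*I)*32 - 1352 = (156 - 52*I)*32 - 1352 = (4992 - 1664*I) - 1352 = 3640 - 1664*I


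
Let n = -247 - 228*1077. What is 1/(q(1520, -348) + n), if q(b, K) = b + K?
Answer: -1/244631 ≈ -4.0878e-6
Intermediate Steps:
q(b, K) = K + b
n = -245803 (n = -247 - 245556 = -245803)
1/(q(1520, -348) + n) = 1/((-348 + 1520) - 245803) = 1/(1172 - 245803) = 1/(-244631) = -1/244631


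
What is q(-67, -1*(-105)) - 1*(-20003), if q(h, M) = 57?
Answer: 20060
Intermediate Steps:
q(-67, -1*(-105)) - 1*(-20003) = 57 - 1*(-20003) = 57 + 20003 = 20060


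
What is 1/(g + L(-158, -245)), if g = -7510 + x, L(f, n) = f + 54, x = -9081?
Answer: -1/16695 ≈ -5.9898e-5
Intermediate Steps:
L(f, n) = 54 + f
g = -16591 (g = -7510 - 9081 = -16591)
1/(g + L(-158, -245)) = 1/(-16591 + (54 - 158)) = 1/(-16591 - 104) = 1/(-16695) = -1/16695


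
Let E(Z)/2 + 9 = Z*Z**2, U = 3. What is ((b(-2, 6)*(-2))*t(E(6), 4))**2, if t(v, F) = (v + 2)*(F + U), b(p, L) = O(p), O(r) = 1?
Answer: 33918976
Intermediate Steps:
b(p, L) = 1
E(Z) = -18 + 2*Z**3 (E(Z) = -18 + 2*(Z*Z**2) = -18 + 2*Z**3)
t(v, F) = (2 + v)*(3 + F) (t(v, F) = (v + 2)*(F + 3) = (2 + v)*(3 + F))
((b(-2, 6)*(-2))*t(E(6), 4))**2 = ((1*(-2))*(6 + 2*4 + 3*(-18 + 2*6**3) + 4*(-18 + 2*6**3)))**2 = (-2*(6 + 8 + 3*(-18 + 2*216) + 4*(-18 + 2*216)))**2 = (-2*(6 + 8 + 3*(-18 + 432) + 4*(-18 + 432)))**2 = (-2*(6 + 8 + 3*414 + 4*414))**2 = (-2*(6 + 8 + 1242 + 1656))**2 = (-2*2912)**2 = (-5824)**2 = 33918976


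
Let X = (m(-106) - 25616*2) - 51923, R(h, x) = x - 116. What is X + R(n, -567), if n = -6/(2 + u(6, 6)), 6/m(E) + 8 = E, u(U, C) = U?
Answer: -1972923/19 ≈ -1.0384e+5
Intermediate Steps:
m(E) = 6/(-8 + E)
n = -¾ (n = -6/(2 + 6) = -6/8 = -6*⅛ = -¾ ≈ -0.75000)
R(h, x) = -116 + x
X = -1959946/19 (X = (6/(-8 - 106) - 25616*2) - 51923 = (6/(-114) - 51232) - 51923 = (6*(-1/114) - 51232) - 51923 = (-1/19 - 51232) - 51923 = -973409/19 - 51923 = -1959946/19 ≈ -1.0316e+5)
X + R(n, -567) = -1959946/19 + (-116 - 567) = -1959946/19 - 683 = -1972923/19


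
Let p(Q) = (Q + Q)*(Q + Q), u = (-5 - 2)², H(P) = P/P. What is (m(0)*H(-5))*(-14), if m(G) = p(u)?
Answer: -134456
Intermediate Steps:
H(P) = 1
u = 49 (u = (-7)² = 49)
p(Q) = 4*Q² (p(Q) = (2*Q)*(2*Q) = 4*Q²)
m(G) = 9604 (m(G) = 4*49² = 4*2401 = 9604)
(m(0)*H(-5))*(-14) = (9604*1)*(-14) = 9604*(-14) = -134456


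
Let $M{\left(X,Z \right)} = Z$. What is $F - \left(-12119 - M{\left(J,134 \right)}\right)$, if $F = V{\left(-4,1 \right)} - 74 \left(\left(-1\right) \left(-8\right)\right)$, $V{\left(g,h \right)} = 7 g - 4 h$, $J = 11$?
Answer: $11629$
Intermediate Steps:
$V{\left(g,h \right)} = - 4 h + 7 g$
$F = -624$ ($F = \left(\left(-4\right) 1 + 7 \left(-4\right)\right) - 74 \left(\left(-1\right) \left(-8\right)\right) = \left(-4 - 28\right) - 592 = -32 - 592 = -624$)
$F - \left(-12119 - M{\left(J,134 \right)}\right) = -624 - \left(-12119 - 134\right) = -624 - -12253 = -624 + 12253 = 11629$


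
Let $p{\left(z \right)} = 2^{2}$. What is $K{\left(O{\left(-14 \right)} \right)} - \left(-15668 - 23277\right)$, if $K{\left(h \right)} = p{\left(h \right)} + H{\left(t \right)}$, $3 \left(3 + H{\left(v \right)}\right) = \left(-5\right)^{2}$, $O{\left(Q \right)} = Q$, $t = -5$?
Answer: $\frac{116863}{3} \approx 38954.0$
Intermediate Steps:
$p{\left(z \right)} = 4$
$H{\left(v \right)} = \frac{16}{3}$ ($H{\left(v \right)} = -3 + \frac{\left(-5\right)^{2}}{3} = -3 + \frac{1}{3} \cdot 25 = -3 + \frac{25}{3} = \frac{16}{3}$)
$K{\left(h \right)} = \frac{28}{3}$ ($K{\left(h \right)} = 4 + \frac{16}{3} = \frac{28}{3}$)
$K{\left(O{\left(-14 \right)} \right)} - \left(-15668 - 23277\right) = \frac{28}{3} - \left(-15668 - 23277\right) = \frac{28}{3} - -38945 = \frac{28}{3} + 38945 = \frac{116863}{3}$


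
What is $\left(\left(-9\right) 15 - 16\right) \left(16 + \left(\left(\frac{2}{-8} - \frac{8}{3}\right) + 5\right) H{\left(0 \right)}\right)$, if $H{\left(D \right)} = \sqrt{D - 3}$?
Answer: $-2416 - \frac{3775 i \sqrt{3}}{12} \approx -2416.0 - 544.87 i$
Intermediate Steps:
$H{\left(D \right)} = \sqrt{-3 + D}$
$\left(\left(-9\right) 15 - 16\right) \left(16 + \left(\left(\frac{2}{-8} - \frac{8}{3}\right) + 5\right) H{\left(0 \right)}\right) = \left(\left(-9\right) 15 - 16\right) \left(16 + \left(\left(\frac{2}{-8} - \frac{8}{3}\right) + 5\right) \sqrt{-3 + 0}\right) = \left(-135 - 16\right) \left(16 + \left(\left(2 \left(- \frac{1}{8}\right) - \frac{8}{3}\right) + 5\right) \sqrt{-3}\right) = - 151 \left(16 + \left(\left(- \frac{1}{4} - \frac{8}{3}\right) + 5\right) i \sqrt{3}\right) = - 151 \left(16 + \left(- \frac{35}{12} + 5\right) i \sqrt{3}\right) = - 151 \left(16 + \frac{25 i \sqrt{3}}{12}\right) = -2416 - \frac{3775 i \sqrt{3}}{12}$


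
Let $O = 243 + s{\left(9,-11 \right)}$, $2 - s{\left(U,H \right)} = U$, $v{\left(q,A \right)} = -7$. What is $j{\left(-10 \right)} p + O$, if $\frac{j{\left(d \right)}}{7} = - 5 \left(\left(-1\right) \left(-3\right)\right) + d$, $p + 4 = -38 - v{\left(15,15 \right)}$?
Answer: $6361$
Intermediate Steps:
$s{\left(U,H \right)} = 2 - U$
$p = -35$ ($p = -4 - 31 = -35$)
$O = 236$ ($O = 243 + \left(2 - 9\right) = 243 - 7 = 236$)
$j{\left(d \right)} = -105 + 7 d$ ($j{\left(d \right)} = 7 \left(- 5 \left(\left(-1\right) \left(-3\right)\right) + d\right) = 7 \left(\left(-5\right) 3 + d\right) = 7 \left(-15 + d\right) = -105 + 7 d$)
$j{\left(-10 \right)} p + O = \left(-105 + 7 \left(-10\right)\right) \left(-35\right) + 236 = \left(-105 - 70\right) \left(-35\right) + 236 = \left(-175\right) \left(-35\right) + 236 = 6125 + 236 = 6361$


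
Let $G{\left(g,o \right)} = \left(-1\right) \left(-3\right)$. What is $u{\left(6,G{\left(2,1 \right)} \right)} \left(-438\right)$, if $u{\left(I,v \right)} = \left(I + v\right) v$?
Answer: $-11826$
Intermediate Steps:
$G{\left(g,o \right)} = 3$
$u{\left(I,v \right)} = v \left(I + v\right)$
$u{\left(6,G{\left(2,1 \right)} \right)} \left(-438\right) = 3 \left(6 + 3\right) \left(-438\right) = 3 \cdot 9 \left(-438\right) = 27 \left(-438\right) = -11826$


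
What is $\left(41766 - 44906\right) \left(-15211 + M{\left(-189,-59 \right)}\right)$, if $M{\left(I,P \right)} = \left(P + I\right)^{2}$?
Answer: $-145360020$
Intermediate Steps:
$M{\left(I,P \right)} = \left(I + P\right)^{2}$
$\left(41766 - 44906\right) \left(-15211 + M{\left(-189,-59 \right)}\right) = \left(41766 - 44906\right) \left(-15211 + \left(-189 - 59\right)^{2}\right) = - 3140 \left(-15211 + \left(-248\right)^{2}\right) = - 3140 \left(-15211 + 61504\right) = \left(-3140\right) 46293 = -145360020$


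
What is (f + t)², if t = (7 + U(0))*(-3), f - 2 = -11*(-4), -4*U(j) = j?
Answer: 625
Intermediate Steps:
U(j) = -j/4
f = 46 (f = 2 - 11*(-4) = 2 + 44 = 46)
t = -21 (t = (7 - ¼*0)*(-3) = (7 + 0)*(-3) = 7*(-3) = -21)
(f + t)² = (46 - 21)² = 25² = 625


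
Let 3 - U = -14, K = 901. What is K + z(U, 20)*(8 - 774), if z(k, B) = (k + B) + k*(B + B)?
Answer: -548321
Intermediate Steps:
U = 17 (U = 3 - 1*(-14) = 3 + 14 = 17)
z(k, B) = B + k + 2*B*k (z(k, B) = (B + k) + k*(2*B) = (B + k) + 2*B*k = B + k + 2*B*k)
K + z(U, 20)*(8 - 774) = 901 + (20 + 17 + 2*20*17)*(8 - 774) = 901 + (20 + 17 + 680)*(-766) = 901 + 717*(-766) = 901 - 549222 = -548321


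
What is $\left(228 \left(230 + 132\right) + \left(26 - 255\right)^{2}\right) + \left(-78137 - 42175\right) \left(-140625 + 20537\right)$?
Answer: $14448162433$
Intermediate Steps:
$\left(228 \left(230 + 132\right) + \left(26 - 255\right)^{2}\right) + \left(-78137 - 42175\right) \left(-140625 + 20537\right) = \left(228 \cdot 362 + \left(-229\right)^{2}\right) - -14448027456 = \left(82536 + 52441\right) + 14448027456 = 134977 + 14448027456 = 14448162433$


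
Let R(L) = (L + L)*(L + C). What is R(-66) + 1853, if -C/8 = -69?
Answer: -62299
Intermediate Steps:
C = 552 (C = -8*(-69) = 552)
R(L) = 2*L*(552 + L) (R(L) = (L + L)*(L + 552) = (2*L)*(552 + L) = 2*L*(552 + L))
R(-66) + 1853 = 2*(-66)*(552 - 66) + 1853 = 2*(-66)*486 + 1853 = -64152 + 1853 = -62299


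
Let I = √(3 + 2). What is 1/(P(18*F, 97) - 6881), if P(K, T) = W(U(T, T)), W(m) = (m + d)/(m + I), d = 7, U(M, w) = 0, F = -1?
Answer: -4915/33820108 - √5/33820108 ≈ -0.00014539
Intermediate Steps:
I = √5 ≈ 2.2361
W(m) = (7 + m)/(m + √5) (W(m) = (m + 7)/(m + √5) = (7 + m)/(m + √5))
P(K, T) = 7*√5/5 (P(K, T) = (7 + 0)/(0 + √5) = 7/√5 = (√5/5)*7 = 7*√5/5)
1/(P(18*F, 97) - 6881) = 1/(7*√5/5 - 6881) = 1/(-6881 + 7*√5/5)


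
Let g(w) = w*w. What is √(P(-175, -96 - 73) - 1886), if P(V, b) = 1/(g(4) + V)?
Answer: 5*I*√1907205/159 ≈ 43.428*I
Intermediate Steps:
g(w) = w²
P(V, b) = 1/(16 + V) (P(V, b) = 1/(4² + V) = 1/(16 + V))
√(P(-175, -96 - 73) - 1886) = √(1/(16 - 175) - 1886) = √(1/(-159) - 1886) = √(-1/159 - 1886) = √(-299875/159) = 5*I*√1907205/159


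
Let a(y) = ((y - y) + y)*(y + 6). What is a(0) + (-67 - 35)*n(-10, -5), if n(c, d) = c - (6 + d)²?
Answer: 1122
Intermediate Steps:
a(y) = y*(6 + y) (a(y) = (0 + y)*(6 + y) = y*(6 + y))
a(0) + (-67 - 35)*n(-10, -5) = 0*(6 + 0) + (-67 - 35)*(-10 - (6 - 5)²) = 0*6 - 102*(-10 - 1*1²) = 0 - 102*(-10 - 1*1) = 0 - 102*(-10 - 1) = 0 - 102*(-11) = 0 + 1122 = 1122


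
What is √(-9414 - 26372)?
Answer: I*√35786 ≈ 189.17*I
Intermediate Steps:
√(-9414 - 26372) = √(-35786) = I*√35786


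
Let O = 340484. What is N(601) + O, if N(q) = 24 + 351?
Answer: 340859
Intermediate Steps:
N(q) = 375
N(601) + O = 375 + 340484 = 340859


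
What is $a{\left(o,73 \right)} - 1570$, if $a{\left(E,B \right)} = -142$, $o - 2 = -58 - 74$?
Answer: $-1712$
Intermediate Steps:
$o = -130$ ($o = 2 - 132 = -130$)
$a{\left(o,73 \right)} - 1570 = -142 - 1570 = -1712$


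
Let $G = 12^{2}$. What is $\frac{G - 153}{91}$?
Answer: $- \frac{9}{91} \approx -0.098901$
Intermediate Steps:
$G = 144$
$\frac{G - 153}{91} = \frac{144 - 153}{91} = \left(-9\right) \frac{1}{91} = - \frac{9}{91}$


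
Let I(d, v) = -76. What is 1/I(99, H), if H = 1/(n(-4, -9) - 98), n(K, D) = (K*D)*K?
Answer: -1/76 ≈ -0.013158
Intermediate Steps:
n(K, D) = D*K² (n(K, D) = (D*K)*K = D*K²)
H = -1/242 (H = 1/(-9*(-4)² - 98) = 1/(-9*16 - 98) = 1/(-144 - 98) = 1/(-242) = -1/242 ≈ -0.0041322)
1/I(99, H) = 1/(-76) = -1/76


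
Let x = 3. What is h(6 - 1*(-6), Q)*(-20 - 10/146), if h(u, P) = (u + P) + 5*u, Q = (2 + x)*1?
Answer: -112805/73 ≈ -1545.3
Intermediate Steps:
Q = 5 (Q = (2 + 3)*1 = 5*1 = 5)
h(u, P) = P + 6*u (h(u, P) = (P + u) + 5*u = P + 6*u)
h(6 - 1*(-6), Q)*(-20 - 10/146) = (5 + 6*(6 - 1*(-6)))*(-20 - 10/146) = (5 + 6*(6 + 6))*(-20 - 10*1/146) = (5 + 6*12)*(-20 - 5/73) = (5 + 72)*(-1465/73) = 77*(-1465/73) = -112805/73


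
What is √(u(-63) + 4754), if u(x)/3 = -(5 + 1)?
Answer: 8*√74 ≈ 68.819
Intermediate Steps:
u(x) = -18 (u(x) = 3*(-(5 + 1)) = 3*(-1*6) = 3*(-6) = -18)
√(u(-63) + 4754) = √(-18 + 4754) = √4736 = 8*√74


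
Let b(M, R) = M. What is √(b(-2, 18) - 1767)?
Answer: I*√1769 ≈ 42.06*I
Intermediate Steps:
√(b(-2, 18) - 1767) = √(-2 - 1767) = √(-1769) = I*√1769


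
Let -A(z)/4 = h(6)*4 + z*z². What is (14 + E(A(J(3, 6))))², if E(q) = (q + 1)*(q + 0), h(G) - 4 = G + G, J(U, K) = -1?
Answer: 4002586756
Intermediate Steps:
h(G) = 4 + 2*G (h(G) = 4 + (G + G) = 4 + 2*G)
A(z) = -256 - 4*z³ (A(z) = -4*((4 + 2*6)*4 + z*z²) = -4*((4 + 12)*4 + z³) = -4*(16*4 + z³) = -4*(64 + z³) = -256 - 4*z³)
E(q) = q*(1 + q) (E(q) = (1 + q)*q = q*(1 + q))
(14 + E(A(J(3, 6))))² = (14 + (-256 - 4*(-1)³)*(1 + (-256 - 4*(-1)³)))² = (14 + (-256 - 4*(-1))*(1 + (-256 - 4*(-1))))² = (14 + (-256 + 4)*(1 + (-256 + 4)))² = (14 - 252*(1 - 252))² = (14 - 252*(-251))² = (14 + 63252)² = 63266² = 4002586756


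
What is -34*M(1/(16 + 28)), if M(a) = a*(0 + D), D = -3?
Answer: 51/22 ≈ 2.3182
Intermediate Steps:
M(a) = -3*a (M(a) = a*(0 - 3) = a*(-3) = -3*a)
-34*M(1/(16 + 28)) = -(-102)/(16 + 28) = -(-102)/44 = -34*(-3/44) = 51/22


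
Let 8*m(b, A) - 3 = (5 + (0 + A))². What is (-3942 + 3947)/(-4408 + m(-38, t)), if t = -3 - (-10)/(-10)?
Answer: -2/1763 ≈ -0.0011344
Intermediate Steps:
t = -4 (t = -3 - (-10)*(-1)/10 = -3 - 1*1 = -3 - 1 = -4)
m(b, A) = 3/8 + (5 + A)²/8 (m(b, A) = 3/8 + (5 + (0 + A))²/8 = 3/8 + (5 + A)²/8)
(-3942 + 3947)/(-4408 + m(-38, t)) = (-3942 + 3947)/(-4408 + (3/8 + (5 - 4)²/8)) = 5/(-4408 + (3/8 + (⅛)*1²)) = 5/(-4408 + (3/8 + (⅛)*1)) = 5/(-4408 + (3/8 + ⅛)) = 5/(-4408 + ½) = 5/(-8815/2) = 5*(-2/8815) = -2/1763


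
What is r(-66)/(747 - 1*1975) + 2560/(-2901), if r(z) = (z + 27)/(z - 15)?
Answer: -28305691/32061852 ≈ -0.88285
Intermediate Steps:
r(z) = (27 + z)/(-15 + z)
r(-66)/(747 - 1*1975) + 2560/(-2901) = ((27 - 66)/(-15 - 66))/(747 - 1*1975) + 2560/(-2901) = (-39/(-81))/(747 - 1975) + 2560*(-1/2901) = -1/81*(-39)/(-1228) - 2560/2901 = (13/27)*(-1/1228) - 2560/2901 = -13/33156 - 2560/2901 = -28305691/32061852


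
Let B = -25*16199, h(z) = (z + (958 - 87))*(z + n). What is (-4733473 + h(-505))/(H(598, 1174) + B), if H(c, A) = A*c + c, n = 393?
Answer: -954893/59535 ≈ -16.039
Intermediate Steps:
h(z) = (393 + z)*(871 + z) (h(z) = (z + (958 - 87))*(z + 393) = (z + 871)*(393 + z) = (871 + z)*(393 + z) = (393 + z)*(871 + z))
B = -404975
H(c, A) = c + A*c
(-4733473 + h(-505))/(H(598, 1174) + B) = (-4733473 + (342303 + (-505)² + 1264*(-505)))/(598*(1 + 1174) - 404975) = (-4733473 + (342303 + 255025 - 638320))/(598*1175 - 404975) = (-4733473 - 40992)/(702650 - 404975) = -4774465/297675 = -4774465*1/297675 = -954893/59535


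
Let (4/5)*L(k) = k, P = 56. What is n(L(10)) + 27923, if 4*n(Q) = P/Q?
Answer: 698103/25 ≈ 27924.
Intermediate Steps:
L(k) = 5*k/4
n(Q) = 14/Q (n(Q) = (56/Q)/4 = 14/Q)
n(L(10)) + 27923 = 14/(((5/4)*10)) + 27923 = 14/(25/2) + 27923 = 14*(2/25) + 27923 = 28/25 + 27923 = 698103/25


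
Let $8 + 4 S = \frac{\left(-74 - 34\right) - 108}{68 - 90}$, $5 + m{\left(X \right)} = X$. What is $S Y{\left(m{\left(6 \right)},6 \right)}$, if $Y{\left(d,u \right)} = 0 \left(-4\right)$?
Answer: $0$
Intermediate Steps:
$m{\left(X \right)} = -5 + X$
$Y{\left(d,u \right)} = 0$
$S = \frac{5}{11}$ ($S = -2 + \frac{\left(\left(-74 - 34\right) - 108\right) \frac{1}{68 - 90}}{4} = -2 + \frac{\left(-108 - 108\right) \frac{1}{-22}}{4} = -2 + \frac{\left(-216\right) \left(- \frac{1}{22}\right)}{4} = -2 + \frac{1}{4} \cdot \frac{108}{11} = -2 + \frac{27}{11} = \frac{5}{11} \approx 0.45455$)
$S Y{\left(m{\left(6 \right)},6 \right)} = \frac{5}{11} \cdot 0 = 0$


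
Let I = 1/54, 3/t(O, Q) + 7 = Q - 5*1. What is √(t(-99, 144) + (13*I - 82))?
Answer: I*√3204399/198 ≈ 9.0408*I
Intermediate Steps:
t(O, Q) = 3/(-12 + Q) (t(O, Q) = 3/(-7 + (Q - 5*1)) = 3/(-7 + (Q - 5)) = 3/(-7 + (-5 + Q)) = 3/(-12 + Q))
I = 1/54 ≈ 0.018519
√(t(-99, 144) + (13*I - 82)) = √(3/(-12 + 144) + (13*(1/54) - 82)) = √(3/132 + (13/54 - 82)) = √(3*(1/132) - 4415/54) = √(1/44 - 4415/54) = √(-97103/1188) = I*√3204399/198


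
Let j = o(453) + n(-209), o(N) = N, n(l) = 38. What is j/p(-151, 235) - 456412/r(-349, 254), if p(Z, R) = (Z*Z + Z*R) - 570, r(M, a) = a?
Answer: -3024704681/1683258 ≈ -1796.9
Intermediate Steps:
p(Z, R) = -570 + Z² + R*Z (p(Z, R) = (Z² + R*Z) - 570 = -570 + Z² + R*Z)
j = 491 (j = 453 + 38 = 491)
j/p(-151, 235) - 456412/r(-349, 254) = 491/(-570 + (-151)² + 235*(-151)) - 456412/254 = 491/(-570 + 22801 - 35485) - 456412*1/254 = 491/(-13254) - 228206/127 = 491*(-1/13254) - 228206/127 = -491/13254 - 228206/127 = -3024704681/1683258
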